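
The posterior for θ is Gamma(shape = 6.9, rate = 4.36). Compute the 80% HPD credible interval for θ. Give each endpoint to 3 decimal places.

The posterior is unimodal and skewed, so the HPD interval has equal density at both endpoints and is the shortest 80% interval.
Solving f(0.752) = f(2.212) with F(2.212) − F(0.752) = 0.80 gives [0.752, 2.212].
For comparison, the equal-tailed interval is [0.876, 2.387]; the HPD is narrower and shifted toward the mode.

[0.752, 2.212]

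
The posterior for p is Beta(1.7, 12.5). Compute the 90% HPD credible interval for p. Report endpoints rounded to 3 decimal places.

[0.003, 0.237]

The posterior is unimodal and skewed, so the HPD interval has equal density at both endpoints and is the shortest 90% interval.
Solving f(0.003) = f(0.237) with F(0.237) − F(0.003) = 0.90 gives [0.003, 0.237].
For comparison, the equal-tailed interval is [0.019, 0.282]; the HPD is narrower and shifted toward the mode.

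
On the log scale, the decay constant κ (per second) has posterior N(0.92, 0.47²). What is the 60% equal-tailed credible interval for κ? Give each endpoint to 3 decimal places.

[1.690, 3.727]

On the log scale the 60% interval is 0.92 ± 0.842 × 0.47 = [0.5244, 1.3156].
Exponentiate: [e^0.5244, e^1.3156] = [1.690, 3.727].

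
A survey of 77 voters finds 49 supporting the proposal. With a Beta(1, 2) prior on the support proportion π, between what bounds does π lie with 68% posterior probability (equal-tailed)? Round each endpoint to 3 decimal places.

Posterior: Beta(1+49, 2+28) = Beta(50, 30).
Equal-tailed 68% interval: the 0.16 and 0.84 quantiles of Beta(50, 30).
Posterior mean ≈ 0.625, SD ≈ 0.054; a Normal approximation gives roughly [0.572, 0.678].
Exact: F⁻¹(0.16) = 0.571; F⁻¹(0.84) = 0.679.

[0.571, 0.679]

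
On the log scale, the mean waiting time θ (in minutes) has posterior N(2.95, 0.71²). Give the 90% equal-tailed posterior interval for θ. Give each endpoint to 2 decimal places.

[5.94, 61.43]

On the log scale the 90% interval is 2.95 ± 1.645 × 0.71 = [1.7822, 4.1178].
Exponentiate: [e^1.7822, e^4.1178] = [5.94, 61.43].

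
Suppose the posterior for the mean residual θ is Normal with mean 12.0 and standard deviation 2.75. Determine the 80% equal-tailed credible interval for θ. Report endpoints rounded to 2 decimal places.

The posterior is symmetric, so the 80% equal-tailed interval is θ = 12.0 ± z·2.75 with z = 1.282.
Half-width: 1.282 × 2.75 = 3.52.
12.0 − 3.52 = 8.48; 12.0 + 3.52 = 15.52.

[8.48, 15.52]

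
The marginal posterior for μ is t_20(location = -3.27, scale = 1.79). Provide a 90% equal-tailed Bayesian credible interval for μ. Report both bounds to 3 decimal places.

The t_20 distribution is symmetric; the 90% interval is -3.27 ± t·1.79 with t_{0.95,20} = 1.725.
Half-width: 1.725 × 1.79 = 3.087.
-3.27 − 3.087 = -6.357; -3.27 + 3.087 = -0.183.

[-6.357, -0.183]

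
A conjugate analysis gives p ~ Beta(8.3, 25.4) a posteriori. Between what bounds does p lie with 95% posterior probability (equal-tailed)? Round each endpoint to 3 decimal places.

Posterior: Beta(8.3, 25.4).
Equal-tailed 95% interval: the 0.025 and 0.975 quantiles of Beta(8.3, 25.4).
Posterior mean ≈ 0.246, SD ≈ 0.073; a Normal approximation gives roughly [0.103, 0.390].
Exact: F⁻¹(0.025) = 0.119; F⁻¹(0.975) = 0.402.

[0.119, 0.402]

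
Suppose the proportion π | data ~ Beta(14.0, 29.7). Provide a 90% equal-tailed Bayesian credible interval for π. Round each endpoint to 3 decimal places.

Posterior: Beta(14.0, 29.7).
Equal-tailed 90% interval: the 0.05 and 0.95 quantiles of Beta(14.0, 29.7).
Posterior mean ≈ 0.320, SD ≈ 0.070; a Normal approximation gives roughly [0.206, 0.435].
Exact: F⁻¹(0.05) = 0.210; F⁻¹(0.95) = 0.440.

[0.210, 0.440]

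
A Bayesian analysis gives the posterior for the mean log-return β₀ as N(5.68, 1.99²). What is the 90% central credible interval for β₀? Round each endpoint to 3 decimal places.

The posterior is symmetric, so the 90% equal-tailed interval is β₀ = 5.68 ± z·1.99 with z = 1.645.
Half-width: 1.645 × 1.99 = 3.273.
5.68 − 3.273 = 2.407; 5.68 + 3.273 = 8.953.

[2.407, 8.953]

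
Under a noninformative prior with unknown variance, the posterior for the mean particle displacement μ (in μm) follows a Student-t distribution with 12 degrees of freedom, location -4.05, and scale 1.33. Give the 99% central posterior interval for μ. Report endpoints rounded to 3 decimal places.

[-8.113, 0.013]

The t_12 distribution is symmetric; the 99% interval is -4.05 ± t·1.33 with t_{0.995,12} = 3.055.
Half-width: 3.055 × 1.33 = 4.063.
-4.05 − 4.063 = -8.113; -4.05 + 4.063 = 0.013.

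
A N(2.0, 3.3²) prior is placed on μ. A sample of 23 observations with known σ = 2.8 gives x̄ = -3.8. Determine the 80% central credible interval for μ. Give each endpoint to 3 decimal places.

[-4.361, -2.887]

Posterior precision = 1/3.3² + 23/2.8² = 0.0918 + 2.9337 = 3.0255, so posterior SD = 0.5749.
Posterior mean = (2.0/3.3² + 23·-3.8/2.8²) / 3.0255 = -3.6240.
Interval: -3.6240 ± 1.282 × 0.5749 → [-4.361, -2.887].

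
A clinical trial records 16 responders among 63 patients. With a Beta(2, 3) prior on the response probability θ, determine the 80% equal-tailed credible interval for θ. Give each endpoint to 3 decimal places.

[0.198, 0.334]

Posterior: Beta(2+16, 3+47) = Beta(18, 50).
Equal-tailed 80% interval: the 0.1 and 0.9 quantiles of Beta(18, 50).
Posterior mean ≈ 0.265, SD ≈ 0.053; a Normal approximation gives roughly [0.197, 0.333].
Exact: F⁻¹(0.1) = 0.198; F⁻¹(0.9) = 0.334.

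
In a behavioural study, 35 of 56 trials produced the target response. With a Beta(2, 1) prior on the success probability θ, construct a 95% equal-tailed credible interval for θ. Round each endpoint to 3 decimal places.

Posterior: Beta(2+35, 1+21) = Beta(37, 22).
Equal-tailed 95% interval: the 0.025 and 0.975 quantiles of Beta(37, 22).
Posterior mean ≈ 0.627, SD ≈ 0.062; a Normal approximation gives roughly [0.505, 0.749].
Exact: F⁻¹(0.025) = 0.501; F⁻¹(0.975) = 0.745.

[0.501, 0.745]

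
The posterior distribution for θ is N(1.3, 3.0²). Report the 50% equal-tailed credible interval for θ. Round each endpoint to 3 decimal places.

The posterior is symmetric, so the 50% equal-tailed interval is θ = 1.3 ± z·3.0 with z = 0.674.
Half-width: 0.674 × 3.0 = 2.023.
1.3 − 2.023 = -0.723; 1.3 + 2.023 = 3.323.

[-0.723, 3.323]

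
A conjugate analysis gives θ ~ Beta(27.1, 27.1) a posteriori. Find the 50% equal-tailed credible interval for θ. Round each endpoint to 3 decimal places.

[0.454, 0.546]

Posterior: Beta(27.1, 27.1).
Equal-tailed 50% interval: the 0.25 and 0.75 quantiles of Beta(27.1, 27.1).
Posterior mean ≈ 0.500, SD ≈ 0.067; a Normal approximation gives roughly [0.455, 0.545].
Exact: F⁻¹(0.25) = 0.454; F⁻¹(0.75) = 0.546.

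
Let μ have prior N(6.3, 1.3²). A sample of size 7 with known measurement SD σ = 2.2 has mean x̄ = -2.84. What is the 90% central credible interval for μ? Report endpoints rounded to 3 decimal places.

[-1.338, 0.966]

Posterior precision = 1/1.3² + 7/2.2² = 0.5917 + 1.4463 = 2.0380, so posterior SD = 0.7005.
Posterior mean = (6.3/1.3² + 7·-2.84/2.2²) / 2.0380 = -0.1863.
Interval: -0.1863 ± 1.645 × 0.7005 → [-1.338, 0.966].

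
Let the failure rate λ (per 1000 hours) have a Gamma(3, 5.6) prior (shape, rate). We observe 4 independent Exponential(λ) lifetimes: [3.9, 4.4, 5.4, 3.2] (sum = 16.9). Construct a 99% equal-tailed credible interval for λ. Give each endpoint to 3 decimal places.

[0.091, 0.696]

Posterior: Gamma(3+4, 5.6+16.9) = Gamma(7, 22.5) (shape, rate).
Equal-tailed 99% interval: Gamma(7, 22.5) quantiles at 0.005 and 0.995.
Posterior mean ≈ 0.311, SD ≈ 0.118; a Normal approximation gives roughly [0.008, 0.614].
Exact: lower = 0.091; upper = 0.696.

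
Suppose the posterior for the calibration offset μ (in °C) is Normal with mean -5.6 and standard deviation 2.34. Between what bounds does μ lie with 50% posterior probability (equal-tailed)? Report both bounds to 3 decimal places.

[-7.178, -4.022]

The posterior is symmetric, so the 50% equal-tailed interval is μ = -5.6 ± z·2.34 with z = 0.674.
Half-width: 0.674 × 2.34 = 1.578.
-5.6 − 1.578 = -7.178; -5.6 + 1.578 = -4.022.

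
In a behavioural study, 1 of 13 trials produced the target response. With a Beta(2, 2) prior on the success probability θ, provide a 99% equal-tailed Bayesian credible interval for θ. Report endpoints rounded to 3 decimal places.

Posterior: Beta(2+1, 2+12) = Beta(3, 14).
Equal-tailed 99% interval: the 0.005 and 0.995 quantiles of Beta(3, 14).
Posterior mean ≈ 0.176, SD ≈ 0.090; a Normal approximation gives roughly [-0.055, 0.408].
Exact: F⁻¹(0.005) = 0.022; F⁻¹(0.995) = 0.463.

[0.022, 0.463]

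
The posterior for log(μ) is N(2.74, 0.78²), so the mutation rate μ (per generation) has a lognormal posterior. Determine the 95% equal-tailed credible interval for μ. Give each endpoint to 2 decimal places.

On the log scale the 95% interval is 2.74 ± 1.960 × 0.78 = [1.2112, 4.2688].
Exponentiate: [e^1.2112, e^4.2688] = [3.36, 71.43].

[3.36, 71.43]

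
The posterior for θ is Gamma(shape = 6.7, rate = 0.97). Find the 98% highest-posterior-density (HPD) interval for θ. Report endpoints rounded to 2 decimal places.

The posterior is unimodal and skewed, so the HPD interval has equal density at both endpoints and is the shortest 98% interval.
Solving f(1.80) = f(13.74) with F(13.74) − F(1.80) = 0.98 gives [1.80, 13.74].
For comparison, the equal-tailed interval is [2.23, 14.57]; the HPD is narrower and shifted toward the mode.

[1.80, 13.74]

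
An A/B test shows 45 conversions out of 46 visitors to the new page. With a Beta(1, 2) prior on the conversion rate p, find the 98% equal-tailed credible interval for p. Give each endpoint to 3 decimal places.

Posterior: Beta(1+45, 2+1) = Beta(46, 3).
Equal-tailed 98% interval: the 0.01 and 0.99 quantiles of Beta(46, 3).
Posterior mean ≈ 0.939, SD ≈ 0.034; a Normal approximation gives roughly [0.860, 1.018].
Exact: F⁻¹(0.01) = 0.836; F⁻¹(0.99) = 0.991.

[0.836, 0.991]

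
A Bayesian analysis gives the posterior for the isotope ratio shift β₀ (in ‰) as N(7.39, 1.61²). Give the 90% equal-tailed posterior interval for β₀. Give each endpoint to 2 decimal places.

The posterior is symmetric, so the 90% equal-tailed interval is β₀ = 7.39 ± z·1.61 with z = 1.645.
Half-width: 1.645 × 1.61 = 2.65.
7.39 − 2.65 = 4.74; 7.39 + 2.65 = 10.04.

[4.74, 10.04]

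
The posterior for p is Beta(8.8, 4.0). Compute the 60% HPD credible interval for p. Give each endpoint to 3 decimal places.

[0.607, 0.821]

The posterior is unimodal and skewed, so the HPD interval has equal density at both endpoints and is the shortest 60% interval.
Solving f(0.607) = f(0.821) with F(0.821) − F(0.607) = 0.60 gives [0.607, 0.821].
For comparison, the equal-tailed interval is [0.581, 0.799]; the HPD is narrower and shifted toward the mode.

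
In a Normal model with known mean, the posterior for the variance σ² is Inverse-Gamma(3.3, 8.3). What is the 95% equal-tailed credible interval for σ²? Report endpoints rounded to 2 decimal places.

Inverse-Gamma(3.3, 8.3) quantiles: F⁻¹(0.025) and F⁻¹(0.975).
Equivalently, 1/σ² ~ Gamma(3.3, rate = 8.3); invert its 0.975 and 0.025 quantiles.
Posterior mean ≈ 3.61, SD ≈ 3.17; a Normal approximation gives roughly [-2.59, 9.81].
Exact: lower = 1.08; upper = 11.04.

[1.08, 11.04]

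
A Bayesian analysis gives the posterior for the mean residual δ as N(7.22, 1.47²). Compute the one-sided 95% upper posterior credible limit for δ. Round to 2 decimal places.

9.64

Need U with P(δ ≤ U) = 0.95: U = 7.22 + z_{0.05}·1.47.
z = 1.645; U = 7.22 + 1.645 × 1.47 = 9.64.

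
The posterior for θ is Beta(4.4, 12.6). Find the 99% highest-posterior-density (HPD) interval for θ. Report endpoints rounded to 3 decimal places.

The posterior is unimodal and skewed, so the HPD interval has equal density at both endpoints and is the shortest 99% interval.
Solving f(0.045) = f(0.540) with F(0.540) − F(0.045) = 0.99 gives [0.045, 0.540].
For comparison, the equal-tailed interval is [0.056, 0.561]; the HPD is narrower and shifted toward the mode.

[0.045, 0.540]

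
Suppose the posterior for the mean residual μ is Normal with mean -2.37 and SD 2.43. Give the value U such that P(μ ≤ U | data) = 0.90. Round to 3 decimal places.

0.744

Need U with P(μ ≤ U) = 0.90: U = -2.37 + z_{0.1}·2.43.
z = 1.282; U = -2.37 + 1.282 × 2.43 = 0.744.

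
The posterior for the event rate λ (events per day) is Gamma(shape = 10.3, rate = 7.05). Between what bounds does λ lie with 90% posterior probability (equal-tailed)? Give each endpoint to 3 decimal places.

Posterior: Gamma(shape 10.3, rate 7.05).
Equal-tailed 90% interval: Gamma(10.3, 7.05) quantiles at 0.05 and 0.95.
Posterior mean ≈ 1.461, SD ≈ 0.455; a Normal approximation gives roughly [0.712, 2.210].
Exact: lower = 0.801; upper = 2.281.

[0.801, 2.281]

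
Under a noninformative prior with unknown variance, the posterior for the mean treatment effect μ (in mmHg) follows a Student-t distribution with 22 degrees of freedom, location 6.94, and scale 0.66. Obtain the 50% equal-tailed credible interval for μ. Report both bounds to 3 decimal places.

[6.487, 7.393]

The t_22 distribution is symmetric; the 50% interval is 6.94 ± t·0.66 with t_{0.75,22} = 0.686.
Half-width: 0.686 × 0.66 = 0.453.
6.94 − 0.453 = 6.487; 6.94 + 0.453 = 7.393.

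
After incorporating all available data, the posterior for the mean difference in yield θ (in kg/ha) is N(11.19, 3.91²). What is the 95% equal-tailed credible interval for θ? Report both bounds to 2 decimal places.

The posterior is symmetric, so the 95% equal-tailed interval is θ = 11.19 ± z·3.91 with z = 1.960.
Half-width: 1.960 × 3.91 = 7.66.
11.19 − 7.66 = 3.53; 11.19 + 7.66 = 18.85.

[3.53, 18.85]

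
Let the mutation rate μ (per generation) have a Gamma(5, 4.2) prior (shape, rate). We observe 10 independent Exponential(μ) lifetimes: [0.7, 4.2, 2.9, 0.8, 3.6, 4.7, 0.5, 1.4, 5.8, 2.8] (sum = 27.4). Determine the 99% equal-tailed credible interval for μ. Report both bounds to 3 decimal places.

Posterior: Gamma(5+10, 4.2+27.4) = Gamma(15, 31.6) (shape, rate).
Equal-tailed 99% interval: Gamma(15, 31.6) quantiles at 0.005 and 0.995.
Posterior mean ≈ 0.475, SD ≈ 0.123; a Normal approximation gives roughly [0.159, 0.790].
Exact: lower = 0.218; upper = 0.849.

[0.218, 0.849]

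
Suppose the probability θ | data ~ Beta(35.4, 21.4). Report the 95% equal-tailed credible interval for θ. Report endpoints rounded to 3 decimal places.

Posterior: Beta(35.4, 21.4).
Equal-tailed 95% interval: the 0.025 and 0.975 quantiles of Beta(35.4, 21.4).
Posterior mean ≈ 0.623, SD ≈ 0.064; a Normal approximation gives roughly [0.498, 0.748].
Exact: F⁻¹(0.025) = 0.495; F⁻¹(0.975) = 0.744.

[0.495, 0.744]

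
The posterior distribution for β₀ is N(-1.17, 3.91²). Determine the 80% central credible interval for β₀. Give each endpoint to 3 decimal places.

The posterior is symmetric, so the 80% equal-tailed interval is β₀ = -1.17 ± z·3.91 with z = 1.282.
Half-width: 1.282 × 3.91 = 5.011.
-1.17 − 5.011 = -6.181; -1.17 + 5.011 = 3.841.

[-6.181, 3.841]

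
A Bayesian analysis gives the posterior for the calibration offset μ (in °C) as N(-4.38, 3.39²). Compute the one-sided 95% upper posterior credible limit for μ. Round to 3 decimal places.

1.196

Need U with P(μ ≤ U) = 0.95: U = -4.38 + z_{0.05}·3.39.
z = 1.645; U = -4.38 + 1.645 × 3.39 = 1.196.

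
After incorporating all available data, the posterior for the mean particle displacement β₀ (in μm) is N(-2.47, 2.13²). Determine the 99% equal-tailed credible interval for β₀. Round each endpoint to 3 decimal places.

[-7.957, 3.017]

The posterior is symmetric, so the 99% equal-tailed interval is β₀ = -2.47 ± z·2.13 with z = 2.576.
Half-width: 2.576 × 2.13 = 5.487.
-2.47 − 5.487 = -7.957; -2.47 + 5.487 = 3.017.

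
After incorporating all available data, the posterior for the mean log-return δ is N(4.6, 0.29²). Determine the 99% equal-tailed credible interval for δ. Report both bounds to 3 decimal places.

[3.853, 5.347]

The posterior is symmetric, so the 99% equal-tailed interval is δ = 4.6 ± z·0.29 with z = 2.576.
Half-width: 2.576 × 0.29 = 0.747.
4.6 − 0.747 = 3.853; 4.6 + 0.747 = 5.347.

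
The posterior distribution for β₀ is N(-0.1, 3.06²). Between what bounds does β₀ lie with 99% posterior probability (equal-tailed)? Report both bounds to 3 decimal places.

The posterior is symmetric, so the 99% equal-tailed interval is β₀ = -0.1 ± z·3.06 with z = 2.576.
Half-width: 2.576 × 3.06 = 7.882.
-0.1 − 7.882 = -7.982; -0.1 + 7.882 = 7.782.

[-7.982, 7.782]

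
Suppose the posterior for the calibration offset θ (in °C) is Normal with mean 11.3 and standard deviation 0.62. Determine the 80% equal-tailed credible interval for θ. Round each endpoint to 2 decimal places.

The posterior is symmetric, so the 80% equal-tailed interval is θ = 11.3 ± z·0.62 with z = 1.282.
Half-width: 1.282 × 0.62 = 0.79.
11.3 − 0.79 = 10.51; 11.3 + 0.79 = 12.09.

[10.51, 12.09]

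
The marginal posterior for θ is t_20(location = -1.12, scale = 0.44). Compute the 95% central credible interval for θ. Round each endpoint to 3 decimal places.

[-2.038, -0.202]

The t_20 distribution is symmetric; the 95% interval is -1.12 ± t·0.44 with t_{0.975,20} = 2.086.
Half-width: 2.086 × 0.44 = 0.918.
-1.12 − 0.918 = -2.038; -1.12 + 0.918 = -0.202.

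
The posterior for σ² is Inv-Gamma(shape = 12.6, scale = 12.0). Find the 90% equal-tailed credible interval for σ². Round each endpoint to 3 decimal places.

Inverse-Gamma(12.6, 12.0) quantiles: F⁻¹(0.05) and F⁻¹(0.95).
Equivalently, 1/σ² ~ Gamma(12.6, rate = 12.0); invert its 0.95 and 0.05 quantiles.
Posterior mean ≈ 1.034, SD ≈ 0.318; a Normal approximation gives roughly [0.512, 1.557].
Exact: lower = 0.633; upper = 1.626.

[0.633, 1.626]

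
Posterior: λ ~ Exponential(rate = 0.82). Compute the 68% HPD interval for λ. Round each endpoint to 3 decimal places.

[0.000, 1.390]

The exponential density is strictly decreasing on [0, ∞), so the HPD interval is anchored at 0: [0, q] with P(λ ≤ q) = 0.68.
q = −ln(1 − 0.68) / 0.82 = 1.1394 / 0.82 = 1.390.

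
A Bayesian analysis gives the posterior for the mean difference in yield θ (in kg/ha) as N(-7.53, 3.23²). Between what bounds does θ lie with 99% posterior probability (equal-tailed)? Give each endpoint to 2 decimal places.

The posterior is symmetric, so the 99% equal-tailed interval is θ = -7.53 ± z·3.23 with z = 2.576.
Half-width: 2.576 × 3.23 = 8.32.
-7.53 − 8.32 = -15.85; -7.53 + 8.32 = 0.79.

[-15.85, 0.79]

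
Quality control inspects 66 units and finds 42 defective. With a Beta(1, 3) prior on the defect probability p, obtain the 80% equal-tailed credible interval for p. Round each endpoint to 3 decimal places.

[0.539, 0.688]

Posterior: Beta(1+42, 3+24) = Beta(43, 27).
Equal-tailed 80% interval: the 0.1 and 0.9 quantiles of Beta(43, 27).
Posterior mean ≈ 0.614, SD ≈ 0.058; a Normal approximation gives roughly [0.540, 0.688].
Exact: F⁻¹(0.1) = 0.539; F⁻¹(0.9) = 0.688.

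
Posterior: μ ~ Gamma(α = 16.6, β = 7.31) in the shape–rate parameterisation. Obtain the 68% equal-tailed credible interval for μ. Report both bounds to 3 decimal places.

[1.722, 2.819]

Posterior: Gamma(shape 16.6, rate 7.31).
Equal-tailed 68% interval: Gamma(16.6, 7.31) quantiles at 0.16 and 0.84.
Posterior mean ≈ 2.271, SD ≈ 0.557; a Normal approximation gives roughly [1.717, 2.825].
Exact: lower = 1.722; upper = 2.819.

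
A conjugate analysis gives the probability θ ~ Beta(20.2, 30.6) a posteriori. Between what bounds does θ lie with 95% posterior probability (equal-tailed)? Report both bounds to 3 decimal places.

Posterior: Beta(20.2, 30.6).
Equal-tailed 95% interval: the 0.025 and 0.975 quantiles of Beta(20.2, 30.6).
Posterior mean ≈ 0.398, SD ≈ 0.068; a Normal approximation gives roughly [0.264, 0.531].
Exact: F⁻¹(0.025) = 0.269; F⁻¹(0.975) = 0.534.

[0.269, 0.534]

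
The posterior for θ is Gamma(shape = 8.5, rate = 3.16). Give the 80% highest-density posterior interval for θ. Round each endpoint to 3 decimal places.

[1.420, 3.680]

The posterior is unimodal and skewed, so the HPD interval has equal density at both endpoints and is the shortest 80% interval.
Solving f(1.420) = f(3.680) with F(3.680) − F(1.420) = 0.80 gives [1.420, 3.680].
For comparison, the equal-tailed interval is [1.596, 3.919]; the HPD is narrower and shifted toward the mode.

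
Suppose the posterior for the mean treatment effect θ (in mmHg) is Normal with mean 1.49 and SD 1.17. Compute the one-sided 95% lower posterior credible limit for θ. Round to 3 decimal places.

Need L with P(θ ≥ L) = 0.95: L = 1.49 − z_{0.05}·1.17.
z = 1.645; L = 1.49 − 1.645 × 1.17 = -0.434.

-0.434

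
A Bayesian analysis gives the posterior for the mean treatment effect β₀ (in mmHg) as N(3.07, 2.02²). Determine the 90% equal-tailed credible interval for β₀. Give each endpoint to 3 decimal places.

The posterior is symmetric, so the 90% equal-tailed interval is β₀ = 3.07 ± z·2.02 with z = 1.645.
Half-width: 1.645 × 2.02 = 3.323.
3.07 − 3.323 = -0.253; 3.07 + 3.323 = 6.393.

[-0.253, 6.393]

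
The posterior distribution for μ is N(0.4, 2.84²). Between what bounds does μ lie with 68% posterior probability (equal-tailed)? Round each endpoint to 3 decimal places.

The posterior is symmetric, so the 68% equal-tailed interval is μ = 0.4 ± z·2.84 with z = 0.994.
Half-width: 0.994 × 2.84 = 2.824.
0.4 − 2.824 = -2.424; 0.4 + 2.824 = 3.224.

[-2.424, 3.224]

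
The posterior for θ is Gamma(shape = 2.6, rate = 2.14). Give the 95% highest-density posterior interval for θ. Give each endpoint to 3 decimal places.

The posterior is unimodal and skewed, so the HPD interval has equal density at both endpoints and is the shortest 95% interval.
Solving f(0.082) = f(2.691) with F(2.691) − F(0.082) = 0.95 gives [0.082, 2.691].
For comparison, the equal-tailed interval is [0.212, 3.075]; the HPD is narrower and shifted toward the mode.

[0.082, 2.691]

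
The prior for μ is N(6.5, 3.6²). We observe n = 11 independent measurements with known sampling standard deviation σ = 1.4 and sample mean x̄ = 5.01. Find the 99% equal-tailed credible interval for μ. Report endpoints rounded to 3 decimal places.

Posterior precision = 1/3.6² + 11/1.4² = 0.0772 + 5.6122 = 5.6894, so posterior SD = 0.4192.
Posterior mean = (6.5/3.6² + 11·5.01/1.4²) / 5.6894 = 5.0302.
Interval: 5.0302 ± 2.576 × 0.4192 → [3.950, 6.110].

[3.950, 6.110]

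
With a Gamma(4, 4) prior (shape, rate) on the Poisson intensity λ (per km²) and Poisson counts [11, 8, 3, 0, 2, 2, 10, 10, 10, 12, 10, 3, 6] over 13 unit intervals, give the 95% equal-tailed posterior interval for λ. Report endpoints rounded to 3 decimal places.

Posterior: Gamma(4+87, 4+13) = Gamma(91, 17) (shape, rate).
Equal-tailed 95% interval: Gamma(91, 17) quantiles at 0.025 and 0.975.
Posterior mean ≈ 5.353, SD ≈ 0.561; a Normal approximation gives roughly [4.253, 6.453].
Exact: lower = 4.310; upper = 6.507.

[4.310, 6.507]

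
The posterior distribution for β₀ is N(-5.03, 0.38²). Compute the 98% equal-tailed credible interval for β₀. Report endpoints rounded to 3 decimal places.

[-5.914, -4.146]

The posterior is symmetric, so the 98% equal-tailed interval is β₀ = -5.03 ± z·0.38 with z = 2.326.
Half-width: 2.326 × 0.38 = 0.884.
-5.03 − 0.884 = -5.914; -5.03 + 0.884 = -4.146.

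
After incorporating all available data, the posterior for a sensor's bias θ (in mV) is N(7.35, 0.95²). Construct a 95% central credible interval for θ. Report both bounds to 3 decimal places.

The posterior is symmetric, so the 95% equal-tailed interval is θ = 7.35 ± z·0.95 with z = 1.960.
Half-width: 1.960 × 0.95 = 1.862.
7.35 − 1.862 = 5.488; 7.35 + 1.862 = 9.212.

[5.488, 9.212]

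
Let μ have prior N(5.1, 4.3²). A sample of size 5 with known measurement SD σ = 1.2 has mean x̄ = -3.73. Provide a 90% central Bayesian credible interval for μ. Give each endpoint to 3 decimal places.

[-4.470, -2.719]

Posterior precision = 1/4.3² + 5/1.2² = 0.0541 + 3.4722 = 3.5263, so posterior SD = 0.5325.
Posterior mean = (5.1/4.3² + 5·-3.73/1.2²) / 3.5263 = -3.5946.
Interval: -3.5946 ± 1.645 × 0.5325 → [-4.470, -2.719].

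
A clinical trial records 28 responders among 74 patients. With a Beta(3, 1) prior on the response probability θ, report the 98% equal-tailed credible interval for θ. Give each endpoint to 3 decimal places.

Posterior: Beta(3+28, 1+46) = Beta(31, 47).
Equal-tailed 98% interval: the 0.01 and 0.99 quantiles of Beta(31, 47).
Posterior mean ≈ 0.397, SD ≈ 0.055; a Normal approximation gives roughly [0.269, 0.526].
Exact: F⁻¹(0.01) = 0.274; F⁻¹(0.99) = 0.528.

[0.274, 0.528]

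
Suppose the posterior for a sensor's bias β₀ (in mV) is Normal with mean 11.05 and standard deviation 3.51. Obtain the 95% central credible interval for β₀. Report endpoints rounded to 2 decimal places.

The posterior is symmetric, so the 95% equal-tailed interval is β₀ = 11.05 ± z·3.51 with z = 1.960.
Half-width: 1.960 × 3.51 = 6.88.
11.05 − 6.88 = 4.17; 11.05 + 6.88 = 17.93.

[4.17, 17.93]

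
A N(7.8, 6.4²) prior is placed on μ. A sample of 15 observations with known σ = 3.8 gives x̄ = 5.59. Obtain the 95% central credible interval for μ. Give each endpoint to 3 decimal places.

Posterior precision = 1/6.4² + 15/3.8² = 0.0244 + 1.0388 = 1.0632, so posterior SD = 0.9698.
Posterior mean = (7.8/6.4² + 15·5.59/3.8²) / 1.0632 = 5.6407.
Interval: 5.6407 ± 1.960 × 0.9698 → [3.740, 7.542].

[3.740, 7.542]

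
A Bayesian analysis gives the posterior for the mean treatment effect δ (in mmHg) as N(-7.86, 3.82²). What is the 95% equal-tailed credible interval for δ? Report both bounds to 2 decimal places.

The posterior is symmetric, so the 95% equal-tailed interval is δ = -7.86 ± z·3.82 with z = 1.960.
Half-width: 1.960 × 3.82 = 7.49.
-7.86 − 7.49 = -15.35; -7.86 + 7.49 = -0.37.

[-15.35, -0.37]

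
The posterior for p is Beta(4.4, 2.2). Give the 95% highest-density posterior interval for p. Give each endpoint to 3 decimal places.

[0.342, 0.965]

The posterior is unimodal and skewed, so the HPD interval has equal density at both endpoints and is the shortest 95% interval.
Solving f(0.342) = f(0.965) with F(0.965) − F(0.342) = 0.95 gives [0.342, 0.965].
For comparison, the equal-tailed interval is [0.300, 0.940]; the HPD is narrower and shifted toward the mode.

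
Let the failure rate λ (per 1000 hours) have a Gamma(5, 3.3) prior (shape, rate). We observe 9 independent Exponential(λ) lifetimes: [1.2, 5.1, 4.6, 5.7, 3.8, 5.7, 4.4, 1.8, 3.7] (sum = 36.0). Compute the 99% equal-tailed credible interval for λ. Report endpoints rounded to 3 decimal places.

Posterior: Gamma(5+9, 3.3+36.0) = Gamma(14, 39.3) (shape, rate).
Equal-tailed 99% interval: Gamma(14, 39.3) quantiles at 0.005 and 0.995.
Posterior mean ≈ 0.356, SD ≈ 0.095; a Normal approximation gives roughly [0.111, 0.601].
Exact: lower = 0.159; upper = 0.649.

[0.159, 0.649]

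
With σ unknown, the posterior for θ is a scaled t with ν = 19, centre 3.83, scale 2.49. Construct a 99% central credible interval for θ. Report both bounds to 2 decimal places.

[-3.29, 10.95]

The t_19 distribution is symmetric; the 99% interval is 3.83 ± t·2.49 with t_{0.995,19} = 2.861.
Half-width: 2.861 × 2.49 = 7.12.
3.83 − 7.12 = -3.29; 3.83 + 7.12 = 10.95.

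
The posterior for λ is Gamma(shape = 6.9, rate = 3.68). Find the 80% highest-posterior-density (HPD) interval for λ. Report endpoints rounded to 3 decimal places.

The posterior is unimodal and skewed, so the HPD interval has equal density at both endpoints and is the shortest 80% interval.
Solving f(0.891) = f(2.620) with F(2.620) − F(0.891) = 0.80 gives [0.891, 2.620].
For comparison, the equal-tailed interval is [1.038, 2.828]; the HPD is narrower and shifted toward the mode.

[0.891, 2.620]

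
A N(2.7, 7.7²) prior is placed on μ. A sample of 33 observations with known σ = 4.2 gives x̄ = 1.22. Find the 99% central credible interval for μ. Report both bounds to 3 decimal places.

Posterior precision = 1/7.7² + 33/4.2² = 0.0169 + 1.8707 = 1.8876, so posterior SD = 0.7279.
Posterior mean = (2.7/7.7² + 33·1.22/4.2²) / 1.8876 = 1.2332.
Interval: 1.2332 ± 2.576 × 0.7279 → [-0.642, 3.108].

[-0.642, 3.108]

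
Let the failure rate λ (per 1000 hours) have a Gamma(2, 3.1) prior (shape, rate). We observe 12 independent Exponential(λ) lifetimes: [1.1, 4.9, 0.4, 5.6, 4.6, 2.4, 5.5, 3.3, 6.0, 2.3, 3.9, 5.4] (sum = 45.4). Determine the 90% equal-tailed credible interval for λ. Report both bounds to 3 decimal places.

[0.175, 0.426]

Posterior: Gamma(2+12, 3.1+45.4) = Gamma(14, 48.5) (shape, rate).
Equal-tailed 90% interval: Gamma(14, 48.5) quantiles at 0.05 and 0.95.
Posterior mean ≈ 0.289, SD ≈ 0.077; a Normal approximation gives roughly [0.162, 0.416].
Exact: lower = 0.175; upper = 0.426.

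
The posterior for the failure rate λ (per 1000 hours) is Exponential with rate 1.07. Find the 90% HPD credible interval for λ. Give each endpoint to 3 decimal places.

The exponential density is strictly decreasing on [0, ∞), so the HPD interval is anchored at 0: [0, q] with P(λ ≤ q) = 0.90.
q = −ln(1 − 0.90) / 1.07 = 2.3026 / 1.07 = 2.152.

[0.000, 2.152]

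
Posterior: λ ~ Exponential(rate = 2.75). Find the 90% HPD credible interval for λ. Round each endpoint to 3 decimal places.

The exponential density is strictly decreasing on [0, ∞), so the HPD interval is anchored at 0: [0, q] with P(λ ≤ q) = 0.90.
q = −ln(1 − 0.90) / 2.75 = 2.3026 / 2.75 = 0.837.

[0.000, 0.837]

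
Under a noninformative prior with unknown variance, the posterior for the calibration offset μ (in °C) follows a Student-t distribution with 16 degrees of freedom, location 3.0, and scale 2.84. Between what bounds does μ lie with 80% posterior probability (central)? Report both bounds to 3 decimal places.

[-0.796, 6.796]

The t_16 distribution is symmetric; the 80% interval is 3.0 ± t·2.84 with t_{0.9,16} = 1.337.
Half-width: 1.337 × 2.84 = 3.796.
3.0 − 3.796 = -0.796; 3.0 + 3.796 = 6.796.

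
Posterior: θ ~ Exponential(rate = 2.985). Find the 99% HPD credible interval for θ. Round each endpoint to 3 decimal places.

[0.000, 1.543]

The exponential density is strictly decreasing on [0, ∞), so the HPD interval is anchored at 0: [0, q] with P(θ ≤ q) = 0.99.
q = −ln(1 − 0.99) / 2.985 = 4.6052 / 2.985 = 1.543.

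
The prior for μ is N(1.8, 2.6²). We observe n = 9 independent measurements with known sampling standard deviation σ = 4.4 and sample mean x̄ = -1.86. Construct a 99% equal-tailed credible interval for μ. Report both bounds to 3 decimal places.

[-4.267, 2.314]

Posterior precision = 1/2.6² + 9/4.4² = 0.1479 + 0.4649 = 0.6128, so posterior SD = 1.2774.
Posterior mean = (1.8/2.6² + 9·-1.86/4.4²) / 0.6128 = -0.9765.
Interval: -0.9765 ± 2.576 × 1.2774 → [-4.267, 2.314].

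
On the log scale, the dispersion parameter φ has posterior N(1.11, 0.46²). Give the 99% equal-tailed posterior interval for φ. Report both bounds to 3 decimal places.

On the log scale the 99% interval is 1.11 ± 2.576 × 0.46 = [-0.0749, 2.2949].
Exponentiate: [e^-0.0749, e^2.2949] = [0.928, 9.923].

[0.928, 9.923]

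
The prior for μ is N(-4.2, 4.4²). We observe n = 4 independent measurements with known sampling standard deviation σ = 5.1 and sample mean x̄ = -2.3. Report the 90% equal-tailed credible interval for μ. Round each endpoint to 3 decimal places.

[-6.407, 0.851]

Posterior precision = 1/4.4² + 4/5.1² = 0.0517 + 0.1538 = 0.2054, so posterior SD = 2.2063.
Posterior mean = (-4.2/4.4² + 4·-2.3/5.1²) / 0.2054 = -2.7777.
Interval: -2.7777 ± 1.645 × 2.2063 → [-6.407, 0.851].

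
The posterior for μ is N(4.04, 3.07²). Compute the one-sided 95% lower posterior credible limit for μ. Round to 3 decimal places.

-1.010

Need L with P(μ ≥ L) = 0.95: L = 4.04 − z_{0.05}·3.07.
z = 1.645; L = 4.04 − 1.645 × 3.07 = -1.010.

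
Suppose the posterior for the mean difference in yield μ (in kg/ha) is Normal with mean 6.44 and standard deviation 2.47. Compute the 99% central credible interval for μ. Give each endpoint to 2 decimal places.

[0.08, 12.80]

The posterior is symmetric, so the 99% equal-tailed interval is μ = 6.44 ± z·2.47 with z = 2.576.
Half-width: 2.576 × 2.47 = 6.36.
6.44 − 6.36 = 0.08; 6.44 + 6.36 = 12.80.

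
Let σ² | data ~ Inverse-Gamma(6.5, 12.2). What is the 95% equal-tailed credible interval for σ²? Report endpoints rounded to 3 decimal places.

[0.986, 4.871]

Inverse-Gamma(6.5, 12.2) quantiles: F⁻¹(0.025) and F⁻¹(0.975).
Equivalently, 1/σ² ~ Gamma(6.5, rate = 12.2); invert its 0.975 and 0.025 quantiles.
Posterior mean ≈ 2.218, SD ≈ 1.046; a Normal approximation gives roughly [0.169, 4.268].
Exact: lower = 0.986; upper = 4.871.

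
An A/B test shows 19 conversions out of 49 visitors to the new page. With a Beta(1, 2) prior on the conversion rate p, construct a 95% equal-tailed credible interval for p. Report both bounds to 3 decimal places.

[0.258, 0.519]

Posterior: Beta(1+19, 2+30) = Beta(20, 32).
Equal-tailed 95% interval: the 0.025 and 0.975 quantiles of Beta(20, 32).
Posterior mean ≈ 0.385, SD ≈ 0.067; a Normal approximation gives roughly [0.254, 0.516].
Exact: F⁻¹(0.025) = 0.258; F⁻¹(0.975) = 0.519.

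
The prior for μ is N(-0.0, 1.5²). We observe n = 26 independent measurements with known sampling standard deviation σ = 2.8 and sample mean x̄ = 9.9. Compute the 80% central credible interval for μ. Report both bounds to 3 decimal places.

Posterior precision = 1/1.5² + 26/2.8² = 0.4444 + 3.3163 = 3.7608, so posterior SD = 0.5157.
Posterior mean = (-0.0/1.5² + 26·9.9/2.8²) / 3.7608 = 8.7300.
Interval: 8.7300 ± 1.282 × 0.5157 → [8.069, 9.391].

[8.069, 9.391]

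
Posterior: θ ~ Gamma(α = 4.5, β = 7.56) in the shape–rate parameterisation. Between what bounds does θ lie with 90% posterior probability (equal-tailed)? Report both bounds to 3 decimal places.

[0.220, 1.119]

Posterior: Gamma(shape 4.5, rate 7.56).
Equal-tailed 90% interval: Gamma(4.5, 7.56) quantiles at 0.05 and 0.95.
Posterior mean ≈ 0.595, SD ≈ 0.281; a Normal approximation gives roughly [0.134, 1.057].
Exact: lower = 0.220; upper = 1.119.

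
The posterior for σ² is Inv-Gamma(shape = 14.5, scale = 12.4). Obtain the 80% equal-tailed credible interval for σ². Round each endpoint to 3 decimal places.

Inverse-Gamma(14.5, 12.4) quantiles: F⁻¹(0.1) and F⁻¹(0.9).
Equivalently, 1/σ² ~ Gamma(14.5, rate = 12.4); invert its 0.9 and 0.1 quantiles.
Posterior mean ≈ 0.919, SD ≈ 0.260; a Normal approximation gives roughly [0.586, 1.251].
Exact: lower = 0.634; upper = 1.255.

[0.634, 1.255]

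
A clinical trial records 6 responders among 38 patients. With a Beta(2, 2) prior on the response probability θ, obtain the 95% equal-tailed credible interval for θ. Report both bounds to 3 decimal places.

Posterior: Beta(2+6, 2+32) = Beta(8, 34).
Equal-tailed 95% interval: the 0.025 and 0.975 quantiles of Beta(8, 34).
Posterior mean ≈ 0.190, SD ≈ 0.060; a Normal approximation gives roughly [0.073, 0.308].
Exact: F⁻¹(0.025) = 0.088; F⁻¹(0.975) = 0.321.

[0.088, 0.321]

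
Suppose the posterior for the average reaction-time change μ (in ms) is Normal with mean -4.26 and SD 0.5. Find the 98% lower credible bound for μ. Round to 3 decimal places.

Need L with P(μ ≥ L) = 0.98: L = -4.26 − z_{0.02}·0.5.
z = 2.054; L = -4.26 − 2.054 × 0.5 = -5.287.

-5.287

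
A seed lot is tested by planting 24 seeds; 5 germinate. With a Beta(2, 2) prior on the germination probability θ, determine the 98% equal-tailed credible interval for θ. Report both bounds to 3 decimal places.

[0.093, 0.458]

Posterior: Beta(2+5, 2+19) = Beta(7, 21).
Equal-tailed 98% interval: the 0.01 and 0.99 quantiles of Beta(7, 21).
Posterior mean ≈ 0.250, SD ≈ 0.080; a Normal approximation gives roughly [0.063, 0.437].
Exact: F⁻¹(0.01) = 0.093; F⁻¹(0.99) = 0.458.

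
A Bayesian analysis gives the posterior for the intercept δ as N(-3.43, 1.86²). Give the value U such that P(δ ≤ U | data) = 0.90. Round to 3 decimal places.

-1.046

Need U with P(δ ≤ U) = 0.90: U = -3.43 + z_{0.1}·1.86.
z = 1.282; U = -3.43 + 1.282 × 1.86 = -1.046.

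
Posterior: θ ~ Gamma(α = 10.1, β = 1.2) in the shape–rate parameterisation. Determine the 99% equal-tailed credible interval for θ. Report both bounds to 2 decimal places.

Posterior: Gamma(shape 10.1, rate 1.2).
Equal-tailed 99% interval: Gamma(10.1, 1.2) quantiles at 0.005 and 0.995.
Posterior mean ≈ 8.42, SD ≈ 2.65; a Normal approximation gives roughly [1.59, 15.24].
Exact: lower = 3.15; upper = 16.78.

[3.15, 16.78]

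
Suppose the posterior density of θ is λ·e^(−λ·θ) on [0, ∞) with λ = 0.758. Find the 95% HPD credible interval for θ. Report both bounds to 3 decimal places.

[0.000, 3.952]

The exponential density is strictly decreasing on [0, ∞), so the HPD interval is anchored at 0: [0, q] with P(θ ≤ q) = 0.95.
q = −ln(1 − 0.95) / 0.758 = 2.9957 / 0.758 = 3.952.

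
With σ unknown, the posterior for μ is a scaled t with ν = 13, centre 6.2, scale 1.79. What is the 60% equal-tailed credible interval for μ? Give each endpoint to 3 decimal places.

The t_13 distribution is symmetric; the 60% interval is 6.2 ± t·1.79 with t_{0.8,13} = 0.870.
Half-width: 0.870 × 1.79 = 1.558.
6.2 − 1.558 = 4.642; 6.2 + 1.558 = 7.758.

[4.642, 7.758]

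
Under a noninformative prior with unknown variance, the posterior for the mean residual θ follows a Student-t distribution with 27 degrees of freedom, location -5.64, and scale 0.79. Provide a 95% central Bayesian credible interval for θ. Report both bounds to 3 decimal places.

The t_27 distribution is symmetric; the 95% interval is -5.64 ± t·0.79 with t_{0.975,27} = 2.052.
Half-width: 2.052 × 0.79 = 1.621.
-5.64 − 1.621 = -7.261; -5.64 + 1.621 = -4.019.

[-7.261, -4.019]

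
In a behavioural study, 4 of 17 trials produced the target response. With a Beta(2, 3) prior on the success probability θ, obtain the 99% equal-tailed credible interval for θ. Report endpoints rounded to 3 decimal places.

[0.080, 0.539]

Posterior: Beta(2+4, 3+13) = Beta(6, 16).
Equal-tailed 99% interval: the 0.005 and 0.995 quantiles of Beta(6, 16).
Posterior mean ≈ 0.273, SD ≈ 0.093; a Normal approximation gives roughly [0.034, 0.512].
Exact: F⁻¹(0.005) = 0.080; F⁻¹(0.995) = 0.539.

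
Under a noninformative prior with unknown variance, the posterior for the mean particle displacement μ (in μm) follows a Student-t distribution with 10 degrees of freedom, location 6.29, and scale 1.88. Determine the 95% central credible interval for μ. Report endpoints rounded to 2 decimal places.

[2.10, 10.48]

The t_10 distribution is symmetric; the 95% interval is 6.29 ± t·1.88 with t_{0.975,10} = 2.228.
Half-width: 2.228 × 1.88 = 4.19.
6.29 − 4.19 = 2.10; 6.29 + 4.19 = 10.48.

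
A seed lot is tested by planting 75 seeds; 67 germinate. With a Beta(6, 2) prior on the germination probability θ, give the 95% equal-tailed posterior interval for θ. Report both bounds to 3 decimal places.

[0.802, 0.940]

Posterior: Beta(6+67, 2+8) = Beta(73, 10).
Equal-tailed 95% interval: the 0.025 and 0.975 quantiles of Beta(73, 10).
Posterior mean ≈ 0.880, SD ≈ 0.036; a Normal approximation gives roughly [0.810, 0.949].
Exact: F⁻¹(0.025) = 0.802; F⁻¹(0.975) = 0.940.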